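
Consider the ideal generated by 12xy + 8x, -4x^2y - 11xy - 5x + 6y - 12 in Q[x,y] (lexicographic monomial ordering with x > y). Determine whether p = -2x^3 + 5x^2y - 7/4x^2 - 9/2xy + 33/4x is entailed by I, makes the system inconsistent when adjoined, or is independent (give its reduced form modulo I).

First compute the reduced Gröbner basis of I by Buchberger's algorithm.
f_1 = 12xy + 8x, LT = xy.
f_2 = -4x^2y - 11xy - 5x + 6y - 12, LT = x^2y.

S(f_1,f_2): lcm = x^2y. S = 2/3x^2 - 11/4xy - 5/4x + 3/2y - 3.
  reduce S modulo (f_1, f_2):
  remainder 2/3x^2 + 7/12x + 3/2y - 3 ≠ 0; add h_3 = 2/3x^2 + 7/12x + 3/2y - 3 to the basis.

S(f_1,h_3): lcm = x^2y. S = 2/3x^2 - 7/8xy - 9/4y^2 + 9/2y.
  reduce S modulo (f_1, f_2, h_3):
  remainder -9/4y^2 + 3y + 3 ≠ 0; add h_4 = -9/4y^2 + 3y + 3 to the basis.

The other S-polynomials (S(f_2,h_3), S(f_1,h_4), S(f_2,h_4), S(h_3,h_4)) all reduce to 0 modulo the current basis, so we have a Gröbner basis.
Inter-reduce: drop elements whose leading term is divisible by another's, tail-reduce, and make monic.
Reduced Gröbner basis: {x^2 + 7/8x + 9/4y - 9/2, xy + 2/3x, y^2 - 4/3y - 4/3}.
Label its elements g_1 = x^2 + 7/8x + 9/4y - 9/2, g_2 = xy + 2/3x, g_3 = y^2 - 4/3y - 4/3.

Reduce p = -2x^3 + 5x^2y - 7/4x^2 - 9/2xy + 33/4x modulo G:
  leading term x^3: subtract (-2x)·g_1 from -2x^3 + 5x^2y - 7/4x^2 - 9/2xy + 33/4x → 5x^2y - 3/4x
  leading term x^2y: subtract (5y)·g_1 from 5x^2y - 3/4x → -35/8xy - 3/4x - 45/4y^2 + 45/2y
  leading term xy: subtract (-35/8)·g_2 from -35/8xy - 3/4x - 45/4y^2 + 45/2y → 13/6x - 45/4y^2 + 45/2y
  leading term x: no divisor's leading term divides it; move 13/6x to the remainder.
  leading term y^2: subtract (-45/4)·g_3 from -45/4y^2 + 45/2y → 15/2y - 15
  leading term y: no divisor's leading term divides it; move 15/2y to the remainder.
  leading term 1: no divisor's leading term divides it; move -15 to the remainder.
  normal form = 13/6x + 15/2y - 15.
The normal form is nonzero, so p ∉ I. Since p minus its normal form lies in I, I + (p) = I + (r) where r = 13/6x + 15/2y - 15; decide whether this ideal is the whole ring.
Run Buchberger on G together with r (pairs among the g_i already reduce to 0 since G is a Gröbner basis):
g_1 = x^2 + 7/8x + 9/4y - 9/2, LT = x^2.
g_2 = xy + 2/3x, LT = xy.
g_3 = y^2 - 4/3y - 4/3, LT = y^2.
r = 13/6x + 15/2y - 15, LT = x.

S(g_1,r): lcm = x^2. S = -45/13xy + 811/104x + 9/4y - 9/2.
  reduce S modulo (g_1, g_2, g_3, r):
  remainder -44253/1352y + 44253/676 ≠ 0; add m_5 = -44253/1352y + 44253/676 to the basis.

The other S-polynomials (S(g_1,g_2), S(g_1,g_3), S(g_2,g_3), S(g_2,r), S(g_3,r), S(g_1,m_5), S(g_2,m_5), S(g_3,m_5), S(r,m_5)) all reduce to 0 modulo the current basis, so we have a Gröbner basis.
Inter-reduce: drop elements whose leading term is divisible by another's, tail-reduce, and make monic.
Reduced Gröbner basis: {x, y - 2}.
The reduced Gröbner basis of I + (p) is {x, y - 2} ≠ {1}, a proper ideal, so the enlarged system stays consistent: p is independent of I, with normal form 13/6x + 15/2y - 15.

-2x^3 + 5x^2y - 7/4x^2 - 9/2xy + 33/4x is independent of I; its normal form modulo I is 13/6x + 15/2y - 15.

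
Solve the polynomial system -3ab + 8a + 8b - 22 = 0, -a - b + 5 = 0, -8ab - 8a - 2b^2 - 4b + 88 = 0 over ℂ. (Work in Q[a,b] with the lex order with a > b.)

Compute a lex Gröbner basis by Buchberger's algorithm.
f_1 = -3ab + 8a + 8b - 22, LT = ab.
f_2 = -a - b + 5, LT = a.
f_3 = -8ab - 8a - 2b^2 - 4b + 88, LT = ab.

S(f_1,f_2): lcm = ab. S = -8/3a - b^2 + 7/3b + 22/3.
  leading term a: subtract (8/3)·f_2 from -8/3a - b^2 + 7/3b + 22/3 → -b^2 + 5b - 6
  leading term b^2: no divisor's leading term divides it; move -b^2 to the remainder.
  leading term b: no divisor's leading term divides it; move 5b to the remainder.
  leading term 1: no divisor's leading term divides it; move -6 to the remainder.
  remainder -b^2 + 5b - 6 ≠ 0; add h_4 = -b^2 + 5b - 6 to the basis.

S(f_1,f_3): lcm = ab. S = -11/3a - 1/4b^2 - 19/6b + 55/3.
  leading term a: subtract (11/3)·f_2 from -11/3a - 1/4b^2 - 19/6b + 55/3 → -1/4b^2 + 1/2b
  leading term b^2: subtract (1/4)·h_4 from -1/4b^2 + 1/2b → -3/4b + 3/2
  leading term b: no divisor's leading term divides it; move -3/4b to the remainder.
  leading term 1: no divisor's leading term divides it; move 3/2 to the remainder.
  remainder -3/4b + 3/2 ≠ 0; add h_5 = -3/4b + 3/2 to the basis.

The other S-polynomials (S(f_2,f_3), S(f_1,h_4), S(f_2,h_4), S(f_3,h_4), S(f_1,h_5), S(f_2,h_5), S(f_3,h_5), S(h_4,h_5)) all reduce to 0 modulo the current basis, so we have a Gröbner basis.
Inter-reduce: drop elements whose leading term is divisible by another's, tail-reduce, and make monic.
Reduced Gröbner basis: {a - 3, b - 2}.

The lex basis is triangular: the last element involves only b. Solving b - 2 = 0 gives b ∈ {2}; substituting each value into the earlier elements determines the remaining variables.
  b = 2: the earlier basis element becomes a - 3 = 0, giving a = 3 — point (3, 2).

{(3, 2)}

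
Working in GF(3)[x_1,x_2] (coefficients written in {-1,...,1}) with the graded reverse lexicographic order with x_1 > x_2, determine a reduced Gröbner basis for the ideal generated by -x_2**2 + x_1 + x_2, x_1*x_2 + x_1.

The reduced Gröbner basis is the canonical form of the ideal for this ordering.

f_1 = -x_2**2 + x_1 + x_2, LT = x_2**2.
f_2 = x_1*x_2 + x_1, LT = x_1*x_2.

S(f_1,f_2): lcm = x_1*x_2**2. S = -x_1**2 + x_1*x_2.
  reduce S modulo (f_1, f_2):
  remainder -x_1**2 - x_1 ≠ 0; add g_3 = -x_1**2 - x_1 to the basis.

The other S-polynomials (S(f_1,g_3), S(f_2,g_3)) all reduce to 0 modulo the current basis, so we have a Gröbner basis.

G = {x_1**2 + x_1, x_1*x_2 + x_1, x_2**2 - x_1 - x_2}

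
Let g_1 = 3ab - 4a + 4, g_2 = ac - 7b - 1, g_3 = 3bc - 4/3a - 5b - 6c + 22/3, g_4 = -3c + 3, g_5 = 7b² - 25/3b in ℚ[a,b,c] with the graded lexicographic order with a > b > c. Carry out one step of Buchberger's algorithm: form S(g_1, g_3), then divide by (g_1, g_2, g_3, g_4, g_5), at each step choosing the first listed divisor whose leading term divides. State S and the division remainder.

S(g_1, g_3) = 4/9a² + 5/3ab + ⅔ac - 22/9a + 4/3c; remainder on division = 4/9a² - 2/9a + 14/3b - 2/9.

lcm(LM(g_1), LM(g_3)) = abc.
S = (lcm/LT(g_1))·g_1 − (lcm/LT(g_3))·g_3 = 4/9a² + 5/3ab + ⅔ac - 22/9a + 4/3c.
Reduce S modulo (g_1, g_2, g_3, g_4, g_5) in that order:
  leading term a²: no divisor's leading term divides it; move 4/9a² to the remainder.
  leading term ab: subtract (5/9)·g_1 from 5/3ab + ⅔ac - 22/9a + 4/3c → ⅔ac - 2/9a + 4/3c - 20/9
  leading term ac: subtract (⅔)·g_2 from ⅔ac - 2/9a + 4/3c - 20/9 → -2/9a + 14/3b + 4/3c - 14/9
  leading term a: no divisor's leading term divides it; move -2/9a to the remainder.
  leading term b: no divisor's leading term divides it; move 14/3b to the remainder.
  leading term c: subtract (-4/9)·g_4 from 4/3c - 14/9 → -2/9
  leading term 1: no divisor's leading term divides it; move -2/9 to the remainder.
The remainder 4/9a² - 2/9a + 14/3b - 2/9 is nonzero, so it would be added as the next basis element.
This is the inner loop of Buchberger's algorithm — each nonzero remainder becomes a new basis element.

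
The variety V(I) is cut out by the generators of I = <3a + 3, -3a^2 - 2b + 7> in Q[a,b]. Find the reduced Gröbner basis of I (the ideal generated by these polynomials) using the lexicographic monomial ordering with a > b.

G = {a + 1, b - 2}

f_1 = 3a + 3, LT = a.
f_2 = -3a^2 - 2b + 7, LT = a^2.

S(f_1,f_2): lcm = a^2. S = a - 2/3b + 7/3.
  reduce S modulo (f_1, f_2):
  remainder -2/3b + 4/3 ≠ 0; add g_3 = -2/3b + 4/3 to the basis.

The other S-polynomials (S(f_1,g_3), S(f_2,g_3)) all reduce to 0 modulo the current basis, so we have a Gröbner basis.
Inter-reduce: drop elements whose leading term is divisible by another's, tail-reduce, and make monic.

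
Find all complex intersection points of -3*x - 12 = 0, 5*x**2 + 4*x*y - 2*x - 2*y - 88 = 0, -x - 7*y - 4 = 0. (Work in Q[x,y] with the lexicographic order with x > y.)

{(-4, 0)}

Compute a lex Gröbner basis by Buchberger's algorithm.
f_1 = -3*x - 12, LT = x.
f_2 = 5*x**2 + 4*x*y - 2*x - 2*y - 88, LT = x**2.
f_3 = -x - 7*y - 4, LT = x.

S(f_1,f_2): lcm = x**2. S = -4/5*x*y + 22/5*x + 2/5*y + 88/5.
  reduce S modulo (f_1, f_2, f_3):
  remainder 18/5*y ≠ 0; add h_4 = 18/5*y to the basis.

The other S-polynomials (S(f_1,f_3), S(f_2,f_3), S(f_1,h_4), S(f_2,h_4), S(f_3,h_4)) all reduce to 0 modulo the current basis, so we have a Gröbner basis.
Inter-reduce: drop elements whose leading term is divisible by another's, tail-reduce, and make monic.
Reduced Gröbner basis: {x + 4, y}.

Elimination: the polynomial y lies in the elimination ideal for y, so y ∈ {0}. For each such y, the remaining basis elements (now univariate) give the rest of the solution.
  y = 0: the earlier basis element becomes x + 4 = 0, giving x = -4 — point (-4, 0).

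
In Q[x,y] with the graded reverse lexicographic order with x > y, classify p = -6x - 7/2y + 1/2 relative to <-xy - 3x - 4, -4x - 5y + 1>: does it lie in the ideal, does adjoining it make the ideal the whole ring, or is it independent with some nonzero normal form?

Adjoining -6x - 7/2y + 1/2 makes the ideal the whole ring: the system is inconsistent.

First compute the reduced Gröbner basis of I by Buchberger's algorithm.
f_1 = -xy - 3x - 4, LT = xy.
f_2 = -4x - 5y + 1, LT = x.

S(f_1,f_2): lcm = xy. S = -5/4y^2 + 3x + 1/4y + 4.
  leading term y^2: no divisor's leading term divides it; move -5/4y^2 to the remainder.
  leading term x: subtract (-3/4)·f_2 from 3x + 1/4y + 4 → -7/2y + 19/4
  leading term y: no divisor's leading term divides it; move -7/2y to the remainder.
  leading term 1: no divisor's leading term divides it; move 19/4 to the remainder.
  remainder -5/4y^2 - 7/2y + 19/4 ≠ 0; add h_3 = -5/4y^2 - 7/2y + 19/4 to the basis.

The other S-polynomials (S(f_1,h_3), S(f_2,h_3)) all reduce to 0 modulo the current basis, so we have a Gröbner basis.
Inter-reduce: drop elements whose leading term is divisible by another's, tail-reduce, and make monic.
Reduced Gröbner basis: {y^2 + 14/5y - 19/5, x + 5/4y - 1/4}.
Label its elements g_1 = y^2 + 14/5y - 19/5, g_2 = x + 5/4y - 1/4.

Reduce p = -6x - 7/2y + 1/2 modulo G:
  leading term x: subtract (-6)·g_2 from -6x - 7/2y + 1/2 → 4y - 1
  leading term y: no divisor's leading term divides it; move 4y to the remainder.
  leading term 1: no divisor's leading term divides it; move -1 to the remainder.
  normal form = 4y - 1.
The normal form is nonzero, so p ∉ I. Since p minus its normal form lies in I, I + (p) = I + (r) where r = 4y - 1; decide whether this ideal is the whole ring.
Run Buchberger on G together with r (pairs among the g_i already reduce to 0 since G is a Gröbner basis):
g_1 = y^2 + 14/5y - 19/5, LT = y^2.
g_2 = x + 5/4y - 1/4, LT = x.
r = 4y - 1, LT = y.

S(g_1,r): lcm = y^2. S = 61/20y - 19/5.
  leading term y: subtract (61/80)·r from 61/20y - 19/5 → -243/80
  leading term 1: no divisor's leading term divides it; move -243/80 to the remainder.
  remainder -243/80 ≠ 0; add m_4 = -243/80 to the basis.

The other S-polynomials (S(g_1,g_2), S(g_2,r), S(g_1,m_4), S(g_2,m_4), S(r,m_4)) all reduce to 0 modulo the current basis, so we have a Gröbner basis.
Inter-reduce: drop elements whose leading term is divisible by another's, tail-reduce, and make monic.
Reduced Gröbner basis: {1}.
The reduced Gröbner basis of I + (p) is {1}: the ideal is the whole ring, so the enlarged system has no common solution — adjoining p is inconsistent.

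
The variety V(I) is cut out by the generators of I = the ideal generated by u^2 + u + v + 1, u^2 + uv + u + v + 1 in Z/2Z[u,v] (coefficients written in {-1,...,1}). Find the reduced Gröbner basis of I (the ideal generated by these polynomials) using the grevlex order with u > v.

G = {u^2 + u + v + 1, uv, v^2 + v}

f_1 = u^2 + u + v + 1, LT = u^2.
f_2 = u^2 + uv + u + v + 1, LT = u^2.

S(f_1,f_2): lcm = u^2. S = uv.
  leading term uv: no divisor's leading term divides it; move uv to the remainder.
  remainder uv ≠ 0; add g_3 = uv to the basis.

S(f_1,g_3): lcm = u^2v. S = uv + v^2 + v.
  leading term uv: subtract (1)·g_3 from uv + v^2 + v → v^2 + v
  leading term v^2: no divisor's leading term divides it; move v^2 to the remainder.
  leading term v: no divisor's leading term divides it; move v to the remainder.
  remainder v^2 + v ≠ 0; add g_4 = v^2 + v to the basis.

S(f_2,g_3): lcm = u^2v. S = uv^2 + uv + v^2 + v.
  leading term uv^2: subtract (v)·g_3 from uv^2 + uv + v^2 + v → uv + v^2 + v
  leading term uv: subtract (1)·g_3 from uv + v^2 + v → v^2 + v
  leading term v^2: subtract (1)·g_4 from v^2 + v → 0
  remainder 0.

S(f_1,g_4): leading monomials are coprime, so the S-polynomial reduces to 0 (Buchberger's first criterion).
S(f_2,g_4): leading monomials are coprime, so the S-polynomial reduces to 0 (Buchberger's first criterion).
S(g_3,g_4): lcm = uv^2. S = uv.
  leading term uv: subtract (1)·g_3 from uv → 0
  remainder 0.

Every S-polynomial of the final basis reduces to 0, so we have a Gröbner basis.
Inter-reduce: drop elements whose leading term is divisible by another's, tail-reduce, and make monic.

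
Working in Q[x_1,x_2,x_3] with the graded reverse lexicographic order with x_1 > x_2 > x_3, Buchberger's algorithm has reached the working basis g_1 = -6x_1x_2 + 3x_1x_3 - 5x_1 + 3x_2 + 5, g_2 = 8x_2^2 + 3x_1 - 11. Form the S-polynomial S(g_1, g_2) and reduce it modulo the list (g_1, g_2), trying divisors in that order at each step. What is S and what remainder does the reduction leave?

S(g_1, g_2) = -1/2x_1x_2x_3 - 3/8x_1^2 + 5/6x_1x_2 - 1/2x_2^2 + 11/8x_1 - 5/6x_2; remainder on division = -1/4x_1x_3^2 - 3/8x_1^2 + 5/6x_1x_3 - 1/4x_2x_3 + 125/144x_1 - 5/12x_2 - 5/12x_3 + 1/144.

lcm(LM(g_1), LM(g_2)) = x_1x_2^2.
S = (lcm/LT(g_1))·g_1 − (lcm/LT(g_2))·g_2 = -1/2x_1x_2x_3 - 3/8x_1^2 + 5/6x_1x_2 - 1/2x_2^2 + 11/8x_1 - 5/6x_2.
Reduce S modulo (g_1, g_2) in that order:
  leading term x_1x_2x_3: subtract (1/12x_3)·g_1 from -1/2x_1x_2x_3 - 3/8x_1^2 + 5/6x_1x_2 - 1/2x_2^2 + 11/8x_1 - 5/6x_2 → -1/4x_1x_3^2 - 3/8x_1^2 + 5/6x_1x_2 - 1/2x_2^2 + 5/12x_1x_3 - 1/4x_2x_3 + 11/8x_1 - 5/6x_2 - 5/12x_3
  leading term x_1x_3^2: no divisor's leading term divides it; move -1/4x_1x_3^2 to the remainder.
  leading term x_1^2: no divisor's leading term divides it; move -3/8x_1^2 to the remainder.
  leading term x_1x_2: subtract (-5/36)·g_1 from 5/6x_1x_2 - 1/2x_2^2 + 5/12x_1x_3 - 1/4x_2x_3 + 11/8x_1 - 5/6x_2 - 5/12x_3 → -1/2x_2^2 + 5/6x_1x_3 - 1/4x_2x_3 + 49/72x_1 - 5/12x_2 - 5/12x_3 + 25/36
  leading term x_2^2: subtract (-1/16)·g_2 from -1/2x_2^2 + 5/6x_1x_3 - 1/4x_2x_3 + 49/72x_1 - 5/12x_2 - 5/12x_3 + 25/36 → 5/6x_1x_3 - 1/4x_2x_3 + 125/144x_1 - 5/12x_2 - 5/12x_3 + 1/144
  leading term x_1x_3: no divisor's leading term divides it; move 5/6x_1x_3 to the remainder.
  leading term x_2x_3: no divisor's leading term divides it; move -1/4x_2x_3 to the remainder.
  leading term x_1: no divisor's leading term divides it; move 125/144x_1 to the remainder.
  leading term x_2: no divisor's leading term divides it; move -5/12x_2 to the remainder.
  leading term x_3: no divisor's leading term divides it; move -5/12x_3 to the remainder.
  leading term 1: no divisor's leading term divides it; move 1/144 to the remainder.
The remainder -1/4x_1x_3^2 - 3/8x_1^2 + 5/6x_1x_3 - 1/4x_2x_3 + 125/144x_1 - 5/12x_2 - 5/12x_3 + 1/144 is nonzero, so it would be added as the next basis element.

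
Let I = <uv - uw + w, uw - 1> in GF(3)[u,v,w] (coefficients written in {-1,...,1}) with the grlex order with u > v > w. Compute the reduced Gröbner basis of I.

Buchberger's algorithm terminates because the ascending chain of leading-term ideals stabilizes.

f_1 = uv - uw + w, LT = uv.
f_2 = uw - 1, LT = uw.

S(f_1,f_2): lcm = uvw. S = -uw^{2} + w^{2} + v.
  reduce S modulo (f_1, f_2):
  remainder w^{2} + v - w ≠ 0; add g_3 = w^{2} + v - w to the basis.

The other S-polynomials (S(f_1,g_3), S(f_2,g_3)) all reduce to 0 modulo the current basis, so we have a Gröbner basis.

G = {uv + w - 1, uw - 1, w^{2} + v - w}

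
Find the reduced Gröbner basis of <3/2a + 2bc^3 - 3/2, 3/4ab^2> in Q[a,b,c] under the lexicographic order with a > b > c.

G = {a + 4/3bc^3 - 1, b^3c^3 - 3/4b^2}

f_1 = 3/2a + 2bc^3 - 3/2, LT = a.
f_2 = 3/4ab^2, LT = ab^2.

S(f_1,f_2): lcm = ab^2. S = 4/3b^3c^3 - b^2.
  reduce S modulo (f_1, f_2):
  remainder 4/3b^3c^3 - b^2 ≠ 0; add g_3 = 4/3b^3c^3 - b^2 to the basis.

The other S-polynomials (S(f_1,g_3), S(f_2,g_3)) all reduce to 0 modulo the current basis, so we have a Gröbner basis.
Inter-reduce: drop elements whose leading term is divisible by another's, tail-reduce, and make monic.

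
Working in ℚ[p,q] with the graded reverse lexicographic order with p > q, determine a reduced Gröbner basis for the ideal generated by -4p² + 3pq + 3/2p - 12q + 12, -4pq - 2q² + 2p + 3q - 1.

G = {q³ + 16/5q² - 131/20q + 47/20, p² + ⅜q² - ¾p + 39/16q - 45/16, pq + ½q² - ½p - ¾q + ¼}

This is the nonlinear analogue of row-reducing a linear system.

f_1 = -4p² + 3pq + 3/2p - 12q + 12, LT = p².
f_2 = -4pq - 2q² + 2p + 3q - 1, LT = pq.

S(f_1,f_2): lcm = p²q. S = -5/4pq² + ½p² + ⅜pq + 3q² - ¼p - 3q.
  reduce S modulo (f_1, f_2):
  remainder ⅝q³ + 2q² - 131/32q + 47/32 ≠ 0; add g_3 = ⅝q³ + 2q² - 131/32q + 47/32 to the basis.

The other S-polynomials (S(f_1,g_3), S(f_2,g_3)) all reduce to 0 modulo the current basis, so we have a Gröbner basis.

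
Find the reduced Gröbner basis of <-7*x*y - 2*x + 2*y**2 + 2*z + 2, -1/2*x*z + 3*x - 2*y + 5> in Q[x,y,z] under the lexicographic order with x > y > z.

f_1 = -7*x*y - 2*x + 2*y**2 + 2*z + 2, LT = x*y.
f_2 = -1/2*x*z + 3*x - 2*y + 5, LT = x*z.

S(f_1,f_2): lcm = x*y*z. S = 6*x*y + 2/7*x*z - 2/7*y**2*z - 4*y**2 + 10*y - 2/7*z**2 - 2/7*z.
  leading term x*y: subtract (-6/7)·f_1 from 6*x*y + 2/7*x*z - 2/7*y**2*z - 4*y**2 + 10*y - 2/7*z**2 - 2/7*z → 2/7*x*z - 12/7*x - 2/7*y**2*z - 16/7*y**2 + 10*y - 2/7*z**2 + 10/7*z + 12/7
  leading term x*z: subtract (-4/7)·f_2 from 2/7*x*z - 12/7*x - 2/7*y**2*z - 16/7*y**2 + 10*y - 2/7*z**2 + 10/7*z + 12/7 → -2/7*y**2*z - 16/7*y**2 + 62/7*y - 2/7*z**2 + 10/7*z + 32/7
  leading term y**2*z: no divisor's leading term divides it; move -2/7*y**2*z to the remainder.
  leading term y**2: no divisor's leading term divides it; move -16/7*y**2 to the remainder.
  leading term y: no divisor's leading term divides it; move 62/7*y to the remainder.
  leading term z**2: no divisor's leading term divides it; move -2/7*z**2 to the remainder.
  leading term z: no divisor's leading term divides it; move 10/7*z to the remainder.
  leading term 1: no divisor's leading term divides it; move 32/7 to the remainder.
  remainder -2/7*y**2*z - 16/7*y**2 + 62/7*y - 2/7*z**2 + 10/7*z + 32/7 ≠ 0; add g_3 = -2/7*y**2*z - 16/7*y**2 + 62/7*y - 2/7*z**2 + 10/7*z + 32/7 to the basis.

The other S-polynomials (S(f_1,g_3), S(f_2,g_3)) all reduce to 0 modulo the current basis, so we have a Gröbner basis.

G = {x*y + 2/7*x - 2/7*y**2 - 2/7*z - 2/7, x*z - 6*x + 4*y - 10, y**2*z + 8*y**2 - 31*y + z**2 - 5*z - 16}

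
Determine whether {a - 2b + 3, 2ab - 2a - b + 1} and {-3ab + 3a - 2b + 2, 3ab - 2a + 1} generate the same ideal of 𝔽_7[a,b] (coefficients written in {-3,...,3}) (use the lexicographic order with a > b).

Equality of ideals is decidable: compute both reduced Gröbner bases (unique for the ordering) and check whether they agree.
Buchberger on the first generating set:
f_1 = a - 2b + 3, LT = a.
f_2 = 2ab - 2a - b + 1, LT = ab.

S(f_1,f_2): lcm = ab. S = a - 2b² + 3.
  reduce S modulo (f_1, f_2):
  remainder -2b² + 2b ≠ 0; add g_3 = -2b² + 2b to the basis.

The other S-polynomials (S(f_1,g_3), S(f_2,g_3)) all reduce to 0 modulo the current basis, so we have a Gröbner basis.
Inter-reduce: drop elements whose leading term is divisible by another's, tail-reduce, and make monic.
Reduced Gröbner basis: {a - 2b + 3, b² - b}.

Buchberger on the second generating set:
h_1 = -3ab + 3a - 2b + 2, LT = ab.
h_2 = 3ab - 2a + 1, LT = ab.

S(h_1,h_2): lcm = ab. S = 2a + 3b - 1.
  reduce S modulo (h_1, h_2):
  remainder 2a + 3b - 1 ≠ 0; add k_3 = 2a + 3b - 1 to the basis.

S(h_1,k_3): lcm = ab. S = -a + 2b² - 3.
  reduce S modulo (h_1, h_2, k_3):
  remainder 2b² - 2b ≠ 0; add k_4 = 2b² - 2b to the basis.

The other S-polynomials (S(h_2,k_3), S(h_1,k_4), S(h_2,k_4), S(k_3,k_4)) all reduce to 0 modulo the current basis, so we have a Gröbner basis.
Inter-reduce: drop elements whose leading term is divisible by another's, tail-reduce, and make monic.
Reduced Gröbner basis: {a - 2b + 3, b² - b}.

These coincide, so the ideals are equal.

Yes, the ideals are equal.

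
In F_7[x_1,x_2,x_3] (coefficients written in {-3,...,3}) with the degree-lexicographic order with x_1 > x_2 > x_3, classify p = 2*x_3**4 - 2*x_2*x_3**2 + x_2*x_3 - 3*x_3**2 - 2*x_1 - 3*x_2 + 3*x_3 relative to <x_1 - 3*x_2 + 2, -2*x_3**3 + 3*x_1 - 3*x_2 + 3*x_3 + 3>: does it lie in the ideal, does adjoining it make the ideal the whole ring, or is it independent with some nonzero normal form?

First compute the reduced Gröbner basis of I by Buchberger's algorithm.
f_1 = x_1 - 3*x_2 + 2, LT = x_1.
f_2 = -2*x_3**3 + 3*x_1 - 3*x_2 + 3*x_3 + 3, LT = x_3**3.

S(f_1,f_2): leading monomials are coprime, so the S-polynomial reduces to 0 (Buchberger's first criterion).
Every S-polynomial of the final basis reduces to 0, so we have a Gröbner basis.
Inter-reduce: drop elements whose leading term is divisible by another's, tail-reduce, and make monic.
Reduced Gröbner basis: {x_3**3 - 3*x_2 + 2*x_3 - 2, x_1 - 3*x_2 + 2}.
Label its elements g_1 = x_3**3 - 3*x_2 + 2*x_3 - 2, g_2 = x_1 - 3*x_2 + 2.

Reduce p = 2*x_3**4 - 2*x_2*x_3**2 + x_2*x_3 - 3*x_3**2 - 2*x_1 - 3*x_2 + 3*x_3 modulo G:
  leading term x_3**4: subtract (2*x_3)·g_1 from 2*x_3**4 - 2*x_2*x_3**2 + x_2*x_3 - 3*x_3**2 - 2*x_1 - 3*x_2 + 3*x_3 → -2*x_2*x_3**2 - 2*x_1 - 3*x_2
  leading term x_2*x_3**2: no divisor's leading term divides it; move -2*x_2*x_3**2 to the remainder.
  leading term x_1: subtract (-2)·g_2 from -2*x_1 - 3*x_2 → -2*x_2 - 3
  leading term x_2: no divisor's leading term divides it; move -2*x_2 to the remainder.
  leading term 1: no divisor's leading term divides it; move -3 to the remainder.
  normal form = -2*x_2*x_3**2 - 2*x_2 - 3.
The normal form is nonzero, so p ∉ I. Since p minus its normal form lies in I, I + (p) = I + (r) where r = -2*x_2*x_3**2 - 2*x_2 - 3; decide whether this ideal is the whole ring.
Run Buchberger on G together with r (pairs among the g_i already reduce to 0 since G is a Gröbner basis):
g_1 = x_3**3 - 3*x_2 + 2*x_3 - 2, LT = x_3**3.
g_2 = x_1 - 3*x_2 + 2, LT = x_1.
r = -2*x_2*x_3**2 - 2*x_2 - 3, LT = x_2*x_3**2.

S(g_1,g_2): leading monomials are coprime, so the S-polynomial reduces to 0 (Buchberger's first criterion).
S(g_1,r): lcm = x_2*x_3**3. S = -3*x_2**2 + x_2*x_3 - 2*x_2 + 2*x_3.
  leading term x_2**2: no divisor's leading term divides it; move -3*x_2**2 to the remainder.
  leading term x_2*x_3: no divisor's leading term divides it; move x_2*x_3 to the remainder.
  leading term x_2: no divisor's leading term divides it; move -2*x_2 to the remainder.
  leading term x_3: no divisor's leading term divides it; move 2*x_3 to the remainder.
  remainder -3*x_2**2 + x_2*x_3 - 2*x_2 + 2*x_3 ≠ 0; add m_4 = -3*x_2**2 + x_2*x_3 - 2*x_2 + 2*x_3 to the basis.

S(g_2,r): leading monomials are coprime, so the S-polynomial reduces to 0 (Buchberger's first criterion).
S(g_1,m_4): leading monomials are coprime, so the S-polynomial reduces to 0 (Buchberger's first criterion).
S(g_2,m_4): leading monomials are coprime, so the S-polynomial reduces to 0 (Buchberger's first criterion).
S(r,m_4): lcm = x_2**2*x_3**2. S = -2*x_2*x_3**3 - 3*x_2*x_3**2 + 3*x_3**3 + x_2**2 - 2*x_2.
  leading term x_2*x_3**3: subtract (-2*x_2)·g_1 from -2*x_2*x_3**3 - 3*x_2*x_3**2 + 3*x_3**3 + x_2**2 - 2*x_2 → -3*x_2*x_3**2 + 3*x_3**3 + 2*x_2**2 - 3*x_2*x_3 + x_2
  leading term x_2*x_3**2: subtract (-2)·r from -3*x_2*x_3**2 + 3*x_3**3 + 2*x_2**2 - 3*x_2*x_3 + x_2 → 3*x_3**3 + 2*x_2**2 - 3*x_2*x_3 - 3*x_2 + 1
  leading term x_3**3: subtract (3)·g_1 from 3*x_3**3 + 2*x_2**2 - 3*x_2*x_3 - 3*x_2 + 1 → 2*x_2**2 - 3*x_2*x_3 - x_2 + x_3
  leading term x_2**2: subtract (-3)·m_4 from 2*x_2**2 - 3*x_2*x_3 - x_2 + x_3 → 0
  remainder 0.

Every S-polynomial of the final basis reduces to 0, so we have a Gröbner basis.
Inter-reduce: drop elements whose leading term is divisible by another's, tail-reduce, and make monic.
Reduced Gröbner basis: {x_2*x_3**2 + x_2 - 2, x_3**3 - 3*x_2 + 2*x_3 - 2, x_2**2 + 2*x_2*x_3 + 3*x_2 - 3*x_3, x_1 - 3*x_2 + 2}.
The reduced Gröbner basis of I + (p) is {x_2*x_3**2 + x_2 - 2, x_3**3 - 3*x_2 + 2*x_3 - 2, x_2**2 + 2*x_2*x_3 + 3*x_2 - 3*x_3, x_1 - 3*x_2 + 2} ≠ {1}, a proper ideal, so the enlarged system stays consistent: p is independent of I, with normal form -2*x_2*x_3**2 - 2*x_2 - 3.

2*x_3**4 - 2*x_2*x_3**2 + x_2*x_3 - 3*x_3**2 - 2*x_1 - 3*x_2 + 3*x_3 is independent of I; its normal form modulo I is -2*x_2*x_3**2 - 2*x_2 - 3.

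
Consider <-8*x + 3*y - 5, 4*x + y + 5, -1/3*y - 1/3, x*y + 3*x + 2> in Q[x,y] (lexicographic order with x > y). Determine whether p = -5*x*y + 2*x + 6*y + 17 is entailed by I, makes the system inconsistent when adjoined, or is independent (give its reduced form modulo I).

Adjoining -5*x*y + 2*x + 6*y + 17 makes the ideal the whole ring: the system is inconsistent.

First compute the reduced Gröbner basis of I by Buchberger's algorithm.
f_1 = -8*x + 3*y - 5, LT = x.
f_2 = 4*x + y + 5, LT = x.
f_3 = -1/3*y - 1/3, LT = y.
f_4 = x*y + 3*x + 2, LT = x*y.

The S-polynomials (S(f_1,f_2), S(f_1,f_3), S(f_1,f_4), S(f_2,f_3), S(f_2,f_4), S(f_3,f_4)) all reduce to 0 modulo the current basis, so we have a Gröbner basis.
Inter-reduce: drop elements whose leading term is divisible by another's, tail-reduce, and make monic.
Reduced Gröbner basis: {x + 1, y + 1}.
Label its elements g_1 = x + 1, g_2 = y + 1.

Reduce p = -5*x*y + 2*x + 6*y + 17 modulo G:
  leading term x*y: subtract (-5*y)·g_1 from -5*x*y + 2*x + 6*y + 17 → 2*x + 11*y + 17
  leading term x: subtract (2)·g_1 from 2*x + 11*y + 17 → 11*y + 15
  leading term y: subtract (11)·g_2 from 11*y + 15 → 4
  leading term 1: no divisor's leading term divides it; move 4 to the remainder.
  normal form = 4.
The normal form is nonzero, so p ∉ I. Since p minus its normal form lies in I, I + (p) = I + (r) where r = 4; decide whether this ideal is the whole ring.
Here r = 4 is a nonzero constant, hence a unit: 1 ∈ I + (p), the Gröbner basis of I + (p) is {1}, and the enlarged system has no common solution — adjoining p is inconsistent.

Ideal membership is decidable via reduction modulo a Gröbner basis.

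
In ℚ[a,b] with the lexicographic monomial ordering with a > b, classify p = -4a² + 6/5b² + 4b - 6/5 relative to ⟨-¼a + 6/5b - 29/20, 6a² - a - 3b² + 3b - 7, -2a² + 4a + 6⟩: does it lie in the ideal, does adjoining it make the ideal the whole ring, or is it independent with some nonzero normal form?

-4a² + 6/5b² + 4b - 6/5 lies in I (it reduces to 0).

First compute the reduced Gröbner basis of I by Buchberger's algorithm.
f_1 = -¼a + 6/5b - 29/20, LT = a.
f_2 = 6a² - a - 3b² + 3b - 7, LT = a².
f_3 = -2a² + 4a + 6, LT = a².

S(f_1,f_2): lcm = a². S = -24/5ab + 179/30a + ½b² - ½b + 7/6.
  leading term ab: subtract (96/5b)·f_1 from -24/5ab + 179/30a + ½b² - ½b + 7/6 → 179/30a - 1127/50b² + 1367/50b + 7/6
  leading term a: subtract (-358/15)·f_1 from 179/30a - 1127/50b² + 1367/50b + 7/6 → -1127/50b² + 2799/50b - 836/25
  leading term b²: no divisor's leading term divides it; move -1127/50b² to the remainder.
  leading term b: no divisor's leading term divides it; move 2799/50b to the remainder.
  leading term 1: no divisor's leading term divides it; move -836/25 to the remainder.
  remainder -1127/50b² + 2799/50b - 836/25 ≠ 0; add h_4 = -1127/50b² + 2799/50b - 836/25 to the basis.

S(f_1,f_3): lcm = a². S = -24/5ab + 39/5a + 3.
  leading term ab: subtract (96/5b)·f_1 from -24/5ab + 39/5a + 3 → 39/5a - 576/25b² + 696/25b + 3
  leading term a: subtract (-156/5)·f_1 from 39/5a - 576/25b² + 696/25b + 3 → -576/25b² + 1632/25b - 1056/25
  leading term b²: subtract (1152/1127)·h_4 from -576/25b² + 1632/25b - 1056/25 → 45408/5635b - 45408/5635
  leading term b: no divisor's leading term divides it; move 45408/5635b to the remainder.
  leading term 1: no divisor's leading term divides it; move -45408/5635 to the remainder.
  remainder 45408/5635b - 45408/5635 ≠ 0; add h_5 = 45408/5635b - 45408/5635 to the basis.

S(f_2,f_3): lcm = a². S = 11/6a - ½b² + ½b + 11/6.
  leading term a: subtract (-22/3)·f_1 from 11/6a - ½b² + ½b + 11/6 → -½b² + 93/10b - 44/5
  leading term b²: subtract (25/1127)·h_4 from -½b² + 93/10b - 44/5 → 45408/5635b - 45408/5635
  leading term b: subtract (1)·h_5 from 45408/5635b - 45408/5635 → 0
  remainder 0.

S(f_1,h_4): leading monomials are coprime, so the S-polynomial reduces to 0 (Buchberger's first criterion).
S(f_2,h_4): leading monomials are coprime, so the S-polynomial reduces to 0 (Buchberger's first criterion).
S(f_3,h_4): leading monomials are coprime, so the S-polynomial reduces to 0 (Buchberger's first criterion).
S(f_1,h_5): leading monomials are coprime, so the S-polynomial reduces to 0 (Buchberger's first criterion).
S(f_2,h_5): leading monomials are coprime, so the S-polynomial reduces to 0 (Buchberger's first criterion).
S(f_3,h_5): leading monomials are coprime, so the S-polynomial reduces to 0 (Buchberger's first criterion).
S(h_4,h_5): lcm = b². S = -1672/1127b + 1672/1127.
  leading term b: subtract (-95/516)·h_5 from -1672/1127b + 1672/1127 → 0
  remainder 0.

Every S-polynomial of the final basis reduces to 0, so we have a Gröbner basis.
Inter-reduce: drop elements whose leading term is divisible by another's, tail-reduce, and make monic.
Reduced Gröbner basis: {a + 1, b - 1}.
Label its elements g_1 = a + 1, g_2 = b - 1.

Reduce p = -4a² + 6/5b² + 4b - 6/5 modulo G:
  leading term a²: subtract (-4a)·g_1 from -4a² + 6/5b² + 4b - 6/5 → 4a + 6/5b² + 4b - 6/5
  leading term a: subtract (4)·g_1 from 4a + 6/5b² + 4b - 6/5 → 6/5b² + 4b - 26/5
  leading term b²: subtract (6/5b)·g_2 from 6/5b² + 4b - 26/5 → 26/5b - 26/5
  leading term b: subtract (26/5)·g_2 from 26/5b - 26/5 → 0
  normal form = 0.
Since the normal form is 0, p ∈ I.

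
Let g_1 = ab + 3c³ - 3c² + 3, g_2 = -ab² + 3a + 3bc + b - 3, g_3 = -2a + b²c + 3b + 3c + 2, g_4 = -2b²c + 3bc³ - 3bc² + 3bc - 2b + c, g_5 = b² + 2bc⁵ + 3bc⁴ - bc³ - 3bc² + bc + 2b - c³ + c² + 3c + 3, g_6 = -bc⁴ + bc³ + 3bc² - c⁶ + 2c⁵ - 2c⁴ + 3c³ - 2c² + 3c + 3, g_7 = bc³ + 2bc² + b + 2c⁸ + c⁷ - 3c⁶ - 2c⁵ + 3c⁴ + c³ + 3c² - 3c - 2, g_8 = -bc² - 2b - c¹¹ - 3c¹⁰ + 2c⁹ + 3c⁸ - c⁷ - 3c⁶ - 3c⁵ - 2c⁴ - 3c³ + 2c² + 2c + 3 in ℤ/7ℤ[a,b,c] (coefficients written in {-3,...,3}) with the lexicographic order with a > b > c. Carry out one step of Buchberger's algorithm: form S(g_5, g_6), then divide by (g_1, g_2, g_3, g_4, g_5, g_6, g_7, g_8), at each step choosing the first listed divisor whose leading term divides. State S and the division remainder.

lcm(LM(g_5), LM(g_6)) = b²c⁴.
S = (lcm/LT(g_5))·g_5 − (lcm/LT(g_6))·g_6 = b²c³ + 3b²c² + 2bc⁹ + 3bc⁸ - bc⁷ + 3bc⁶ + 3bc⁵ + 3bc³ - 2bc² + 3bc + 3b - c⁷ + c⁶ + 3c⁵ + 3c⁴.
Reduce S modulo (g_1, g_2, g_3, g_4, g_5, g_6, g_7, g_8) in that order:
  leading term b²c³: subtract (3c²)·g_4 from b²c³ + 3b²c² + 2bc⁹ + 3bc⁸ - bc⁷ + 3bc⁶ + 3bc⁵ + 3bc³ - 2bc² + 3bc + 3b - c⁷ + c⁶ + 3c⁵ + 3c⁴ → 3b²c² + 2bc⁹ + 3bc⁸ - bc⁷ + 3bc⁶ + bc⁵ + 2bc⁴ + bc³ - 3bc² + 3bc + 3b - c⁷ + c⁶ + 3c⁵ + 3c⁴ - 3c³
  leading term b²c²: subtract (2c)·g_4 from 3b²c² + 2bc⁹ + 3bc⁸ - bc⁷ + 3bc⁶ + bc⁵ + 2bc⁴ + bc³ - 3bc² + 3bc + 3b - c⁷ + c⁶ + 3c⁵ + 3c⁴ - 3c³ → 2bc⁹ + 3bc⁸ - bc⁷ + 3bc⁶ + bc⁵ + 3bc⁴ - 2bc² + 3b - c⁷ + c⁶ + 3c⁵ + 3c⁴ - 3c³ - 2c²
  leading term bc⁹: subtract (-2c⁵)·g_6 from 2bc⁹ + 3bc⁸ - bc⁷ + 3bc⁶ + bc⁵ + 3bc⁴ - 2bc² + 3b - c⁷ + c⁶ + 3c⁵ + 3c⁴ - 3c³ - 2c² → -2bc⁸ - 2bc⁷ + 3bc⁶ + bc⁵ + 3bc⁴ - 2bc² + 3b - 2c¹¹ - 3c¹⁰ + 3c⁹ - c⁸ + 2c⁷ + 2c⁵ + 3c⁴ - 3c³ - 2c²
  leading term bc⁸: subtract (2c⁴)·g_6 from -2bc⁸ - 2bc⁷ + 3bc⁶ + bc⁵ + 3bc⁴ - 2bc² + 3b - 2c¹¹ - 3c¹⁰ + 3c⁹ - c⁸ + 2c⁷ + 2c⁵ + 3c⁴ - 3c³ - 2c² → 3bc⁷ - 3bc⁶ + bc⁵ + 3bc⁴ - 2bc² + 3b - 2c¹¹ - c¹⁰ - c⁹ + 3c⁸ + 3c⁷ - 3c⁶ + 3c⁵ - 3c⁴ - 3c³ - 2c²
  leading term bc⁷: subtract (-3c³)·g_6 from 3bc⁷ - 3bc⁶ + bc⁵ + 3bc⁴ - 2bc² + 3b - 2c¹¹ - c¹⁰ - c⁹ + 3c⁸ + 3c⁷ - 3c⁶ + 3c⁵ - 3c⁴ - 3c³ - 2c² → 3bc⁵ + 3bc⁴ - 2bc² + 3b - 2c¹¹ - c¹⁰ + 3c⁹ + 2c⁸ - 3c⁷ - c⁶ - 3c⁵ - c⁴ - c³ - 2c²
  leading term bc⁵: subtract (-3c)·g_6 from 3bc⁵ + 3bc⁴ - 2bc² + 3b - 2c¹¹ - c¹⁰ + 3c⁹ + 2c⁸ - 3c⁷ - c⁶ - 3c⁵ - c⁴ - c³ - 2c² → -bc⁴ + 2bc³ - 2bc² + 3b - 2c¹¹ - c¹⁰ + 3c⁹ + 2c⁸ + c⁷ - 2c⁶ - 2c⁵ + c⁴ + 2c
  leading term bc⁴: subtract (1)·g_6 from -bc⁴ + 2bc³ - 2bc² + 3b - 2c¹¹ - c¹⁰ + 3c⁹ + 2c⁸ + c⁷ - 2c⁶ - 2c⁵ + c⁴ + 2c → bc³ + 2bc² + 3b - 2c¹¹ - c¹⁰ + 3c⁹ + 2c⁸ + c⁷ - c⁶ + 3c⁵ + 3c⁴ - 3c³ + 2c² - c - 3
  leading term bc³: subtract (1)·g_7 from bc³ + 2bc² + 3b - 2c¹¹ - c¹⁰ + 3c⁹ + 2c⁸ + c⁷ - c⁶ + 3c⁵ + 3c⁴ - 3c³ + 2c² - c - 3 → 2b - 2c¹¹ - c¹⁰ + 3c⁹ + 2c⁶ - 2c⁵ + 3c³ - c² + 2c - 1
  leading term b: no divisor's leading term divides it; move 2b to the remainder.
  leading term c¹¹: no divisor's leading term divides it; move -2c¹¹ to the remainder.
  leading term c¹⁰: no divisor's leading term divides it; move -c¹⁰ to the remainder.
  leading term c⁹: no divisor's leading term divides it; move 3c⁹ to the remainder.
  leading term c⁶: no divisor's leading term divides it; move 2c⁶ to the remainder.
  leading term c⁵: no divisor's leading term divides it; move -2c⁵ to the remainder.
  leading term c³: no divisor's leading term divides it; move 3c³ to the remainder.
  leading term c²: no divisor's leading term divides it; move -c² to the remainder.
  leading term c: no divisor's leading term divides it; move 2c to the remainder.
  leading term 1: no divisor's leading term divides it; move -1 to the remainder.
The remainder 2b - 2c¹¹ - c¹⁰ + 3c⁹ + 2c⁶ - 2c⁵ + 3c³ - c² + 2c - 1 is nonzero, so it would be added as the next basis element.

S(g_5, g_6) = b²c³ + 3b²c² + 2bc⁹ + 3bc⁸ - bc⁷ + 3bc⁶ + 3bc⁵ + 3bc³ - 2bc² + 3bc + 3b - c⁷ + c⁶ + 3c⁵ + 3c⁴; remainder on division = 2b - 2c¹¹ - c¹⁰ + 3c⁹ + 2c⁶ - 2c⁵ + 3c³ - c² + 2c - 1.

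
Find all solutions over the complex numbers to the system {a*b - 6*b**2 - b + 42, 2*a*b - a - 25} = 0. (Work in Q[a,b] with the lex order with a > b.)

{(5, 3), (-55 - 5*sqrt(106), -4/3 + sqrt(106)/6), (-55 + 5*sqrt(106), -sqrt(106)/6 - 4/3)}

Compute a lex Gröbner basis by Buchberger's algorithm.
f_1 = a*b - 6*b**2 - b + 42, LT = a*b.
f_2 = 2*a*b - a - 25, LT = a*b.

S(f_1,f_2): lcm = a*b. S = 1/2*a - 6*b**2 - b + 109/2.
  leading term a: no divisor's leading term divides it; move 1/2*a to the remainder.
  leading term b**2: no divisor's leading term divides it; move -6*b**2 to the remainder.
  leading term b: no divisor's leading term divides it; move -b to the remainder.
  leading term 1: no divisor's leading term divides it; move 109/2 to the remainder.
  remainder 1/2*a - 6*b**2 - b + 109/2 ≠ 0; add h_3 = 1/2*a - 6*b**2 - b + 109/2 to the basis.

S(f_1,h_3): lcm = a*b. S = 12*b**3 - 4*b**2 - 110*b + 42.
  leading term b**3: no divisor's leading term divides it; move 12*b**3 to the remainder.
  leading term b**2: no divisor's leading term divides it; move -4*b**2 to the remainder.
  leading term b: no divisor's leading term divides it; move -110*b to the remainder.
  leading term 1: no divisor's leading term divides it; move 42 to the remainder.
  remainder 12*b**3 - 4*b**2 - 110*b + 42 ≠ 0; add h_4 = 12*b**3 - 4*b**2 - 110*b + 42 to the basis.

The other S-polynomials (S(f_2,h_3), S(f_1,h_4), S(f_2,h_4), S(h_3,h_4)) all reduce to 0 modulo the current basis, so we have a Gröbner basis.
Inter-reduce: drop elements whose leading term is divisible by another's, tail-reduce, and make monic.
Reduced Gröbner basis: {a - 12*b**2 - 2*b + 109, b**3 - 1/3*b**2 - 55/6*b + 7/2}.

From the last basis element, b**3 - 1/3*b**2 - 55/6*b + 7/2 = 0, so b takes values in {3, -4/3 + sqrt(106)/6, -sqrt(106)/6 - 4/3}. Each choice, substituted upward through the basis, yields the corresponding point(s) of the solution set.
  b = 3: the earlier basis element becomes a - 5 = 0, giving a = 5 — point (5, 3).
  b = -4/3 + sqrt(106)/6: the earlier basis element becomes a + 5*sqrt(106) + 55 = 0, giving a = -55 - 5*sqrt(106) — point (-55 - 5*sqrt(106), -4/3 + sqrt(106)/6).
  b = -sqrt(106)/6 - 4/3: the earlier basis element becomes a - 5*sqrt(106) + 55 = 0, giving a = -55 + 5*sqrt(106) — point (-55 + 5*sqrt(106), -sqrt(106)/6 - 4/3).
Substituting each solution back into the original system confirms all equations vanish.
A lex Gröbner basis triangularizes the system, enabling back-substitution.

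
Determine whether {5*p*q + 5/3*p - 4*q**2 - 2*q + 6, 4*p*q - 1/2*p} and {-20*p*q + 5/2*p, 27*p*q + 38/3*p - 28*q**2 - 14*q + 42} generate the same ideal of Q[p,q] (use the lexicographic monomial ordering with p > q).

Two ideals are equal iff their reduced Gröbner bases coincide (the reduced basis is unique for a fixed ordering).
Buchberger on the first generating set:
f_1 = 5*p*q + 5/3*p - 4*q**2 - 2*q + 6, LT = p*q.
f_2 = 4*p*q - 1/2*p, LT = p*q.

S(f_1,f_2): lcm = p*q. S = 11/24*p - 4/5*q**2 - 2/5*q + 6/5.
  leading term p: no divisor's leading term divides it; move 11/24*p to the remainder.
  leading term q**2: no divisor's leading term divides it; move -4/5*q**2 to the remainder.
  leading term q: no divisor's leading term divides it; move -2/5*q to the remainder.
  leading term 1: no divisor's leading term divides it; move 6/5 to the remainder.
  remainder 11/24*p - 4/5*q**2 - 2/5*q + 6/5 ≠ 0; add g_3 = 11/24*p - 4/5*q**2 - 2/5*q + 6/5 to the basis.

S(f_1,g_3): lcm = p*q. S = 1/3*p + 96/55*q**3 + 4/55*q**2 - 166/55*q + 6/5.
  leading term p: subtract (8/11)·g_3 from 1/3*p + 96/55*q**3 + 4/55*q**2 - 166/55*q + 6/5 → 96/55*q**3 + 36/55*q**2 - 30/11*q + 18/55
  leading term q**3: no divisor's leading term divides it; move 96/55*q**3 to the remainder.
  leading term q**2: no divisor's leading term divides it; move 36/55*q**2 to the remainder.
  leading term q: no divisor's leading term divides it; move -30/11*q to the remainder.
  leading term 1: no divisor's leading term divides it; move 18/55 to the remainder.
  remainder 96/55*q**3 + 36/55*q**2 - 30/11*q + 18/55 ≠ 0; add g_4 = 96/55*q**3 + 36/55*q**2 - 30/11*q + 18/55 to the basis.

The other S-polynomials (S(f_2,g_3), S(f_1,g_4), S(f_2,g_4), S(g_3,g_4)) all reduce to 0 modulo the current basis, so we have a Gröbner basis.
Inter-reduce: drop elements whose leading term is divisible by another's, tail-reduce, and make monic.
Reduced Gröbner basis: {p - 96/55*q**2 - 48/55*q + 144/55, q**3 + 3/8*q**2 - 25/16*q + 3/16}.

Buchberger on the second generating set:
h_1 = -20*p*q + 5/2*p, LT = p*q.
h_2 = 27*p*q + 38/3*p - 28*q**2 - 14*q + 42, LT = p*q.

S(h_1,h_2): lcm = p*q. S = -385/648*p + 28/27*q**2 + 14/27*q - 14/9.
  leading term p: no divisor's leading term divides it; move -385/648*p to the remainder.
  leading term q**2: no divisor's leading term divides it; move 28/27*q**2 to the remainder.
  leading term q: no divisor's leading term divides it; move 14/27*q to the remainder.
  leading term 1: no divisor's leading term divides it; move -14/9 to the remainder.
  remainder -385/648*p + 28/27*q**2 + 14/27*q - 14/9 ≠ 0; add k_3 = -385/648*p + 28/27*q**2 + 14/27*q - 14/9 to the basis.

S(h_1,k_3): lcm = p*q. S = -1/8*p + 96/55*q**3 + 48/55*q**2 - 144/55*q.
  leading term p: subtract (81/385)·k_3 from -1/8*p + 96/55*q**3 + 48/55*q**2 - 144/55*q → 96/55*q**3 + 36/55*q**2 - 30/11*q + 18/55
  leading term q**3: no divisor's leading term divides it; move 96/55*q**3 to the remainder.
  leading term q**2: no divisor's leading term divides it; move 36/55*q**2 to the remainder.
  leading term q: no divisor's leading term divides it; move -30/11*q to the remainder.
  leading term 1: no divisor's leading term divides it; move 18/55 to the remainder.
  remainder 96/55*q**3 + 36/55*q**2 - 30/11*q + 18/55 ≠ 0; add k_4 = 96/55*q**3 + 36/55*q**2 - 30/11*q + 18/55 to the basis.

The other S-polynomials (S(h_2,k_3), S(h_1,k_4), S(h_2,k_4), S(k_3,k_4)) all reduce to 0 modulo the current basis, so we have a Gröbner basis.
Inter-reduce: drop elements whose leading term is divisible by another's, tail-reduce, and make monic.
Reduced Gröbner basis: {p - 96/55*q**2 - 48/55*q + 144/55, q**3 + 3/8*q**2 - 25/16*q + 3/16}.

Same reduced basis, so the two generating sets span the same ideal.

Yes, the ideals are equal.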